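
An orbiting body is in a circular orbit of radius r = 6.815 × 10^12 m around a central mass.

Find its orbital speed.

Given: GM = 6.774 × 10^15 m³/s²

For a circular orbit, gravity supplies the centripetal force, so v = √(GM / r).
v = √(6.774e+15 / 6.815e+12) m/s ≈ 31.53 m/s = 31.53 m/s.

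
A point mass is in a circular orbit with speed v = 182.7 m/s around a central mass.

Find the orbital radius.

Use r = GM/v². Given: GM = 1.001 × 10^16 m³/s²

For a circular orbit, v² = GM / r, so r = GM / v².
r = 1.001e+16 / (182.7)² m ≈ 2.999e+11 m = 299.9 Gm.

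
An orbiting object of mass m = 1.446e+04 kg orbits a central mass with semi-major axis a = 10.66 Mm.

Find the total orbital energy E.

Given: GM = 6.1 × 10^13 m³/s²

Convert to SI: a = 10.66 Mm = 1.066e+07 m.
E = −GMm / (2a).
E = −6.1e+13 · 1.446e+04 / (2 · 1.066e+07) J ≈ -4.137e+10 J = -41.37 GJ.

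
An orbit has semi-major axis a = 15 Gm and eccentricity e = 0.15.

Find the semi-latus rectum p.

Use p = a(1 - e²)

Convert to SI: a = 15 Gm = 1.5e+10 m.
p = a (1 − e²).
p = 1.5e+10 · (1 − (0.15)²) = 1.5e+10 · 0.9775 ≈ 1.466e+10 m = 14.66 Gm.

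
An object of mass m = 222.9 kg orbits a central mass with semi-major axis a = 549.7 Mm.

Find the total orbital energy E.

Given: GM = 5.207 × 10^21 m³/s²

Convert to SI: a = 549.7 Mm = 5.497e+08 m.
E = −GMm / (2a).
E = −5.207e+21 · 222.9 / (2 · 5.497e+08) J ≈ -1.056e+15 J = -1.056 PJ.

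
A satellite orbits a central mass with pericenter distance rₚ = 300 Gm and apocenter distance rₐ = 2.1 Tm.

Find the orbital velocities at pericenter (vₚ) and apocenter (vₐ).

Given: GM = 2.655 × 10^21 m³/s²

Convert to SI: rₚ = 300 Gm = 3e+11 m; rₐ = 2.1 Tm = 2.1e+12 m.
Use the vis-viva equation v² = GM(2/r − 1/a) with a = (rₚ + rₐ)/2 = (3e+11 + 2.1e+12)/2 = 1.2e+12 m.
vₚ = √(GM · (2/rₚ − 1/a)) = √(2.655e+21 · (2/3e+11 − 1/1.2e+12)) m/s ≈ 1.244e+05 m/s = 124.4 km/s.
vₐ = √(GM · (2/rₐ − 1/a)) = √(2.655e+21 · (2/2.1e+12 − 1/1.2e+12)) m/s ≈ 1.778e+04 m/s = 17.78 km/s.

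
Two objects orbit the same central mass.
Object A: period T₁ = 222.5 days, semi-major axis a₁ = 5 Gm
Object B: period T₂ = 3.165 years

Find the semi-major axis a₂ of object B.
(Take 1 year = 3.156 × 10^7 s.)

Convert to SI: T₁ = 222.5 days = 1.9224e+07 s; a₁ = 5 Gm = 5e+09 m; T₂ = 3.165 years = 9.98874e+07 s.
Kepler's third law: (T₁/T₂)² = (a₁/a₂)³ ⇒ a₂ = a₁ · (T₂/T₁)^(2/3).
T₂/T₁ = 9.98874e+07 / 1.9224e+07 = 5.19597.
a₂ = 5e+09 · (5.19597)^(2/3) m ≈ 1.5e+10 m = 15 Gm.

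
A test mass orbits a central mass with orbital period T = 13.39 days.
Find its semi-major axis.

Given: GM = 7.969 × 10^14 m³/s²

Convert to SI: T = 13.39 days = 1.1569e+06 s.
Invert Kepler's third law: a = (GM · T² / (4π²))^(1/3).
Substituting T = 1.1569e+06 s and GM = 7.969e+14 m³/s²:
a = (7.969e+14 · (1.1569e+06)² / (4π²))^(1/3) m
a ≈ 3.001e+08 m = 300.1 Mm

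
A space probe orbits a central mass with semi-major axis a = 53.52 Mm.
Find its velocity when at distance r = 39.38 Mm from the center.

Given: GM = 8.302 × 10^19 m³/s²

Convert to SI: a = 53.52 Mm = 5.352e+07 m; r = 39.38 Mm = 3.938e+07 m.
Vis-viva: v = √(GM · (2/r − 1/a)).
2/r − 1/a = 2/3.938e+07 − 1/5.352e+07 = 3.21026e-08 m⁻¹.
v = √(8.302e+19 · 3.21026e-08) m/s ≈ 1.633e+06 m/s = 1633 km/s.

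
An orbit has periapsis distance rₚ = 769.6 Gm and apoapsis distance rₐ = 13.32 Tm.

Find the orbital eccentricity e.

Convert to SI: rₚ = 769.6 Gm = 7.696e+11 m; rₐ = 13.32 Tm = 1.332e+13 m.
e = (rₐ − rₚ) / (rₐ + rₚ).
e = (1.332e+13 − 7.696e+11) / (1.332e+13 + 7.696e+11) = 1.25504e+13 / 1.40896e+13 ≈ 0.8908.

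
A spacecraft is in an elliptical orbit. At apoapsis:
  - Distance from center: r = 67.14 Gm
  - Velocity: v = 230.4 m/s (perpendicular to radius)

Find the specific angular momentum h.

Convert to SI: r = 67.14 Gm = 6.714e+10 m.
With v perpendicular to r, h = r · v.
h = 6.714e+10 · 230.4 m²/s ≈ 1.547e+13 m²/s.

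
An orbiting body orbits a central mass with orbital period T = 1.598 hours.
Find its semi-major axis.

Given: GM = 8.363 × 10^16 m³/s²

Convert to SI: T = 1.598 hours = 5752.8 s.
Invert Kepler's third law: a = (GM · T² / (4π²))^(1/3).
Substituting T = 5752.8 s and GM = 8.363e+16 m³/s²:
a = (8.363e+16 · (5752.8)² / (4π²))^(1/3) m
a ≈ 4.123e+07 m = 4.123 × 10^7 m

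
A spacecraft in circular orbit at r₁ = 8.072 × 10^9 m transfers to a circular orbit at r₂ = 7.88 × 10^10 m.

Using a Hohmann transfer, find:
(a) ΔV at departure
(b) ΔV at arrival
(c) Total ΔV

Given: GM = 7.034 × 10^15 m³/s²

Transfer semi-major axis: a_t = (r₁ + r₂)/2 = (8.072e+09 + 7.88e+10)/2 = 4.3436e+10 m.
Circular speeds: v₁ = √(GM/r₁) = 933.492 m/s, v₂ = √(GM/r₂) = 298.771 m/s.
Transfer speeds (vis-viva v² = GM(2/r − 1/a_t)): v₁ᵗ = 1257.33 m/s, v₂ᵗ = 128.796 m/s.
(a) ΔV₁ = |v₁ᵗ − v₁| ≈ 323.8 m/s = 323.8 m/s.
(b) ΔV₂ = |v₂ − v₂ᵗ| ≈ 170 m/s = 170 m/s.
(c) ΔV_total = ΔV₁ + ΔV₂ ≈ 493.8 m/s = 493.8 m/s.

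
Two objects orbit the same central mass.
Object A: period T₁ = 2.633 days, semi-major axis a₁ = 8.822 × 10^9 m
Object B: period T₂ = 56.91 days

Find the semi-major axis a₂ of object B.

Convert to SI: T₁ = 2.633 days = 227491 s; T₂ = 56.91 days = 4.91702e+06 s.
Kepler's third law: (T₁/T₂)² = (a₁/a₂)³ ⇒ a₂ = a₁ · (T₂/T₁)^(2/3).
T₂/T₁ = 4.91702e+06 / 227491 = 21.6141.
a₂ = 8.822e+09 · (21.6141)^(2/3) m ≈ 6.845e+10 m = 6.845 × 10^10 m.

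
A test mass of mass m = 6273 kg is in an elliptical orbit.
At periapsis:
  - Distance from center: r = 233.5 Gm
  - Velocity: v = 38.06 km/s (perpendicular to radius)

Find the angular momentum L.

Convert to SI: r = 233.5 Gm = 2.335e+11 m; v = 38.06 km/s = 38060 m/s.
Since v is perpendicular to r, L = m · v · r.
L = 6273 · 38060 · 2.335e+11 kg·m²/s ≈ 5.575e+19 kg·m²/s.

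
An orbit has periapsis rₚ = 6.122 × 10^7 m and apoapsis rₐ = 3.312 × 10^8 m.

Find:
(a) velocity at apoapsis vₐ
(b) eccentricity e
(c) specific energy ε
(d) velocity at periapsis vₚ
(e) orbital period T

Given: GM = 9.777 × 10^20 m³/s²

(a) With a = (rₚ + rₐ)/2 = 1.9621e+08 m, vₐ = √(GM (2/rₐ − 1/a)) = √(9.777e+20 · (2/3.312e+08 − 1/1.9621e+08)) m/s ≈ 9.597e+05 m/s
(b) e = (rₐ − rₚ)/(rₐ + rₚ) = (3.312e+08 − 6.122e+07)/(3.312e+08 + 6.122e+07) ≈ 0.688
(c) With a = (rₚ + rₐ)/2 = 1.9621e+08 m, ε = −GM/(2a) = −9.777e+20/(2 · 1.9621e+08) J/kg ≈ -2.491e+12 J/kg
(d) With a = (rₚ + rₐ)/2 = 1.9621e+08 m, vₚ = √(GM (2/rₚ − 1/a)) = √(9.777e+20 · (2/6.122e+07 − 1/1.9621e+08)) m/s ≈ 5.192e+06 m/s
(e) With a = (rₚ + rₐ)/2 = 1.9621e+08 m, T = 2π √(a³/GM) = 2π √((1.9621e+08)³/9.777e+20) s ≈ 552.3 s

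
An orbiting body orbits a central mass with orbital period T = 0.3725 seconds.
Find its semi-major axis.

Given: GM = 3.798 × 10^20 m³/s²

Invert Kepler's third law: a = (GM · T² / (4π²))^(1/3).
Substituting T = 0.3725 s and GM = 3.798e+20 m³/s²:
a = (3.798e+20 · (0.3725)² / (4π²))^(1/3) m
a ≈ 1.101e+06 m = 1.101 × 10^6 m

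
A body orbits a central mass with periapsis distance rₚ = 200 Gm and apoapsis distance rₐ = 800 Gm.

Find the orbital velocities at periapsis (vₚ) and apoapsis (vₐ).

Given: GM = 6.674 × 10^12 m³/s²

Convert to SI: rₚ = 200 Gm = 2e+11 m; rₐ = 800 Gm = 8e+11 m.
Use the vis-viva equation v² = GM(2/r − 1/a) with a = (rₚ + rₐ)/2 = (2e+11 + 8e+11)/2 = 5e+11 m.
vₚ = √(GM · (2/rₚ − 1/a)) = √(6.674e+12 · (2/2e+11 − 1/5e+11)) m/s ≈ 7.307 m/s = 7.307 m/s.
vₐ = √(GM · (2/rₐ − 1/a)) = √(6.674e+12 · (2/8e+11 − 1/5e+11)) m/s ≈ 1.827 m/s = 1.827 m/s.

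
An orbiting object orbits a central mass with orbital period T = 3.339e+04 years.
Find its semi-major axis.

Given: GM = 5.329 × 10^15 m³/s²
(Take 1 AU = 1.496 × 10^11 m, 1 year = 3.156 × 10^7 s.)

Convert to SI: T = 3.339e+04 years = 1.05379e+12 s.
Invert Kepler's third law: a = (GM · T² / (4π²))^(1/3).
Substituting T = 1.05379e+12 s and GM = 5.329e+15 m³/s²:
a = (5.329e+15 · (1.05379e+12)² / (4π²))^(1/3) m
a ≈ 5.312e+12 m = 35.51 AU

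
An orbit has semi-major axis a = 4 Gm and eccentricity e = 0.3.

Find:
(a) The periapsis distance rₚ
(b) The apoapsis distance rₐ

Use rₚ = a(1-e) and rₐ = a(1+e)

Convert to SI: a = 4 Gm = 4e+09 m.
(a) rₚ = a(1 − e) = 4e+09 · (1 − 0.3) = 4e+09 · 0.7 ≈ 2.8e+09 m = 2.8 Gm.
(b) rₐ = a(1 + e) = 4e+09 · (1 + 0.3) = 4e+09 · 1.3 ≈ 5.2e+09 m = 5.2 Gm.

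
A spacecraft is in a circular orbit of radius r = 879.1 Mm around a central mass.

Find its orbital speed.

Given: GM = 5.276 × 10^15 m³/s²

Convert to SI: r = 879.1 Mm = 8.791e+08 m.
For a circular orbit, gravity supplies the centripetal force, so v = √(GM / r).
v = √(5.276e+15 / 8.791e+08) m/s ≈ 2450 m/s = 2.45 km/s.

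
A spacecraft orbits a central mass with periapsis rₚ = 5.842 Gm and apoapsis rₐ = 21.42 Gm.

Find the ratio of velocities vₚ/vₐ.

Convert to SI: rₚ = 5.842 Gm = 5.842e+09 m; rₐ = 21.42 Gm = 2.142e+10 m.
Conservation of angular momentum gives rₚvₚ = rₐvₐ, so vₚ/vₐ = rₐ/rₚ.
vₚ/vₐ = 2.142e+10 / 5.842e+09 ≈ 3.667.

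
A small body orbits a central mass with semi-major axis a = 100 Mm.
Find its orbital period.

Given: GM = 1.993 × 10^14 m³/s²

Convert to SI: a = 100 Mm = 1e+08 m.
Kepler's third law: T = 2π √(a³ / GM).
Substituting a = 1e+08 m and GM = 1.993e+14 m³/s²:
T = 2π √((1e+08)³ / 1.993e+14) s
T ≈ 4.451e+05 s = 5.151 days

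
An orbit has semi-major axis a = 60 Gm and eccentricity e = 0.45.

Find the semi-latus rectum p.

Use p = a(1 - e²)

Convert to SI: a = 60 Gm = 6e+10 m.
p = a (1 − e²).
p = 6e+10 · (1 − (0.45)²) = 6e+10 · 0.7975 ≈ 4.785e+10 m = 47.85 Gm.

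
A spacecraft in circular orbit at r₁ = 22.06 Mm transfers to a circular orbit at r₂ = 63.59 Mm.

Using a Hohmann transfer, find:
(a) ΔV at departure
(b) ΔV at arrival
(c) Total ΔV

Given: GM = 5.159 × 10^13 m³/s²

Convert to SI: r₁ = 22.06 Mm = 2.206e+07 m; r₂ = 63.59 Mm = 6.359e+07 m.
Transfer semi-major axis: a_t = (r₁ + r₂)/2 = (2.206e+07 + 6.359e+07)/2 = 4.2825e+07 m.
Circular speeds: v₁ = √(GM/r₁) = 1529.26 m/s, v₂ = √(GM/r₂) = 900.717 m/s.
Transfer speeds (vis-viva v² = GM(2/r − 1/a_t)): v₁ᵗ = 1863.48 m/s, v₂ᵗ = 646.461 m/s.
(a) ΔV₁ = |v₁ᵗ − v₁| ≈ 334.2 m/s = 334.2 m/s.
(b) ΔV₂ = |v₂ − v₂ᵗ| ≈ 254.3 m/s = 254.3 m/s.
(c) ΔV_total = ΔV₁ + ΔV₂ ≈ 588.5 m/s = 588.5 m/s.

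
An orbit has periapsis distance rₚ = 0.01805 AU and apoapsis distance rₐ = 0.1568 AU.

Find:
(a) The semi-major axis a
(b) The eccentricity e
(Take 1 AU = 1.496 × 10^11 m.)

Convert to SI: rₚ = 0.01805 AU = 2.70028e+09 m; rₐ = 0.1568 AU = 2.34573e+10 m.
(a) a = (rₚ + rₐ) / 2 = (2.70028e+09 + 2.34573e+10) / 2 ≈ 1.308e+10 m = 0.08743 AU.
(b) e = (rₐ − rₚ) / (rₐ + rₚ) = (2.34573e+10 − 2.70028e+09) / (2.34573e+10 + 2.70028e+09) ≈ 0.7935.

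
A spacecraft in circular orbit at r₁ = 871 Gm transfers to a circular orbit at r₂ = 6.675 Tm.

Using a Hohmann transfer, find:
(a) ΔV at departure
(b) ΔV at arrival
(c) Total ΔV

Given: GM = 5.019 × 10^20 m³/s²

Convert to SI: r₁ = 871 Gm = 8.71e+11 m; r₂ = 6.675 Tm = 6.675e+12 m.
Transfer semi-major axis: a_t = (r₁ + r₂)/2 = (8.71e+11 + 6.675e+12)/2 = 3.773e+12 m.
Circular speeds: v₁ = √(GM/r₁) = 24004.9 m/s, v₂ = √(GM/r₂) = 8671.28 m/s.
Transfer speeds (vis-viva v² = GM(2/r − 1/a_t)): v₁ᵗ = 31928.7 m/s, v₂ᵗ = 4166.28 m/s.
(a) ΔV₁ = |v₁ᵗ − v₁| ≈ 7924 m/s = 7.924 km/s.
(b) ΔV₂ = |v₂ − v₂ᵗ| ≈ 4505 m/s = 4.505 km/s.
(c) ΔV_total = ΔV₁ + ΔV₂ ≈ 1.243e+04 m/s = 12.43 km/s.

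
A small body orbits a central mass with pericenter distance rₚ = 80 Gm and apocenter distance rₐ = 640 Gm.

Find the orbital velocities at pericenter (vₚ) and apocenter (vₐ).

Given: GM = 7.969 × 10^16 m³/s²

Convert to SI: rₚ = 80 Gm = 8e+10 m; rₐ = 640 Gm = 6.4e+11 m.
Use the vis-viva equation v² = GM(2/r − 1/a) with a = (rₚ + rₐ)/2 = (8e+10 + 6.4e+11)/2 = 3.6e+11 m.
vₚ = √(GM · (2/rₚ − 1/a)) = √(7.969e+16 · (2/8e+10 − 1/3.6e+11)) m/s ≈ 1331 m/s = 1.331 km/s.
vₐ = √(GM · (2/rₐ − 1/a)) = √(7.969e+16 · (2/6.4e+11 − 1/3.6e+11)) m/s ≈ 166.3 m/s = 166.3 m/s.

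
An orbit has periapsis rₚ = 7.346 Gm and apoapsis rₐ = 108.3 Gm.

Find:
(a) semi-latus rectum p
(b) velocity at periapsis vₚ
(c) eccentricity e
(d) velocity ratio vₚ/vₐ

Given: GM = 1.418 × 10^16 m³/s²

Convert to SI: rₚ = 7.346 Gm = 7.346e+09 m; rₐ = 108.3 Gm = 1.083e+11 m.
(a) From a = (rₚ + rₐ)/2 = 5.7823e+10 m and e = (rₐ − rₚ)/(rₐ + rₚ) = 0.872957, p = a(1 − e²) = 5.7823e+10 · (1 − (0.872957)²) ≈ 1.376e+10 m
(b) With a = (rₚ + rₐ)/2 = 5.7823e+10 m, vₚ = √(GM (2/rₚ − 1/a)) = √(1.418e+16 · (2/7.346e+09 − 1/5.7823e+10)) m/s ≈ 1901 m/s
(c) e = (rₐ − rₚ)/(rₐ + rₚ) = (1.083e+11 − 7.346e+09)/(1.083e+11 + 7.346e+09) ≈ 0.873
(d) Conservation of angular momentum (rₚvₚ = rₐvₐ) gives vₚ/vₐ = rₐ/rₚ = 1.083e+11/7.346e+09 ≈ 14.74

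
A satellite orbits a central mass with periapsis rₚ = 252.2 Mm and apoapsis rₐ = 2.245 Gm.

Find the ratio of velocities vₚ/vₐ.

Convert to SI: rₚ = 252.2 Mm = 2.522e+08 m; rₐ = 2.245 Gm = 2.245e+09 m.
Conservation of angular momentum gives rₚvₚ = rₐvₐ, so vₚ/vₐ = rₐ/rₚ.
vₚ/vₐ = 2.245e+09 / 2.522e+08 ≈ 8.902.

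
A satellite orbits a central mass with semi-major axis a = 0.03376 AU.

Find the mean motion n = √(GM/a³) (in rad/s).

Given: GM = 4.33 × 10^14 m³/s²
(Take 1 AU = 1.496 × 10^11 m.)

Convert to SI: a = 0.03376 AU = 5.0505e+09 m.
n = √(GM / a³).
n = √(4.33e+14 / (5.0505e+09)³) rad/s ≈ 5.798e-08 rad/s.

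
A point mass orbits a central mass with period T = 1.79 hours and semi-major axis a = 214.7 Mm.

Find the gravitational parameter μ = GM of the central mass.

Convert to SI: T = 1.79 hours = 6444 s; a = 214.7 Mm = 2.147e+08 m.
GM = 4π² · a³ / T².
GM = 4π² · (2.147e+08)³ / (6444)² m³/s² ≈ 9.409e+18 m³/s² = 9.409 × 10^18 m³/s².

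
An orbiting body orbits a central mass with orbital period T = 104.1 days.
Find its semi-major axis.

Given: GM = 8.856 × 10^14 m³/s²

Convert to SI: T = 104.1 days = 8.99424e+06 s.
Invert Kepler's third law: a = (GM · T² / (4π²))^(1/3).
Substituting T = 8.99424e+06 s and GM = 8.856e+14 m³/s²:
a = (8.856e+14 · (8.99424e+06)² / (4π²))^(1/3) m
a ≈ 1.22e+09 m = 1.22 × 10^9 m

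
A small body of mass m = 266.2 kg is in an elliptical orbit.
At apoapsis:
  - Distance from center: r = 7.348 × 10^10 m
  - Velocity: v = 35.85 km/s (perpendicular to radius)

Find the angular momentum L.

Convert to SI: v = 35.85 km/s = 35850 m/s.
Since v is perpendicular to r, L = m · v · r.
L = 266.2 · 35850 · 7.348e+10 kg·m²/s ≈ 7.012e+17 kg·m²/s.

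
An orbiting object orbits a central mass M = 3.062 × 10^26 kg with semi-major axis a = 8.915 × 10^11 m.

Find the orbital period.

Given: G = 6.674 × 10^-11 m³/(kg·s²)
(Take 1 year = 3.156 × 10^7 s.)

GM = G · M = 6.674e-11 · 3.062e+26 = 2.04358e+16 m³/s².
Kepler's third law: T = 2π √(a³ / GM).
Substituting a = 8.915e+11 m and GM = 2.04358e+16 m³/s²:
T = 2π √((8.915e+11)³ / 2.04358e+16) s
T ≈ 3.7e+10 s = 1172 years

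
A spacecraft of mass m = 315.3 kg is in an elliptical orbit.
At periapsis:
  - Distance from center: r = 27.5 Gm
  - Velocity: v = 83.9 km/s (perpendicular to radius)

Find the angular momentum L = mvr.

Convert to SI: r = 27.5 Gm = 2.75e+10 m; v = 83.9 km/s = 83900 m/s.
Since v is perpendicular to r, L = m · v · r.
L = 315.3 · 83900 · 2.75e+10 kg·m²/s ≈ 7.275e+17 kg·m²/s.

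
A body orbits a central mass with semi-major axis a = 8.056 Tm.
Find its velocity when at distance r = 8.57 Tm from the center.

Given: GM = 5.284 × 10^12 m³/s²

Convert to SI: a = 8.056 Tm = 8.056e+12 m; r = 8.57 Tm = 8.57e+12 m.
Vis-viva: v = √(GM · (2/r − 1/a)).
2/r − 1/a = 2/8.57e+12 − 1/8.056e+12 = 1.09241e-13 m⁻¹.
v = √(5.284e+12 · 1.09241e-13) m/s ≈ 0.7598 m/s = 0.7598 m/s.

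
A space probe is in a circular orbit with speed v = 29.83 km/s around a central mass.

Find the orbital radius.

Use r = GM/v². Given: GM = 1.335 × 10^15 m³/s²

Convert to SI: v = 29.83 km/s = 29830 m/s.
For a circular orbit, v² = GM / r, so r = GM / v².
r = 1.335e+15 / (29830)² m ≈ 1.5e+06 m = 1.5 Mm.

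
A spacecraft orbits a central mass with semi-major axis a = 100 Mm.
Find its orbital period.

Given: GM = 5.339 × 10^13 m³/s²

Convert to SI: a = 100 Mm = 1e+08 m.
Kepler's third law: T = 2π √(a³ / GM).
Substituting a = 1e+08 m and GM = 5.339e+13 m³/s²:
T = 2π √((1e+08)³ / 5.339e+13) s
T ≈ 8.599e+05 s = 9.953 days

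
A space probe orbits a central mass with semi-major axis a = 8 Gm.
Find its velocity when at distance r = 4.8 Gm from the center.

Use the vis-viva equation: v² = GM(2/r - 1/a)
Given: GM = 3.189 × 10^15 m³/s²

Convert to SI: a = 8 Gm = 8e+09 m; r = 4.8 Gm = 4.8e+09 m.
Vis-viva: v = √(GM · (2/r − 1/a)).
2/r − 1/a = 2/4.8e+09 − 1/8e+09 = 2.91667e-10 m⁻¹.
v = √(3.189e+15 · 2.91667e-10) m/s ≈ 964.4 m/s = 964.4 m/s.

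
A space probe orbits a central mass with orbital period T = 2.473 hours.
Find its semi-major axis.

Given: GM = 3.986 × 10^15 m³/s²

Convert to SI: T = 2.473 hours = 8902.8 s.
Invert Kepler's third law: a = (GM · T² / (4π²))^(1/3).
Substituting T = 8902.8 s and GM = 3.986e+15 m³/s²:
a = (3.986e+15 · (8902.8)² / (4π²))^(1/3) m
a ≈ 2e+07 m = 20 Mm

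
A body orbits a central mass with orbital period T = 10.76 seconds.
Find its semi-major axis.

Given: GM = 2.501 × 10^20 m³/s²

Invert Kepler's third law: a = (GM · T² / (4π²))^(1/3).
Substituting T = 10.76 s and GM = 2.501e+20 m³/s²:
a = (2.501e+20 · (10.76)² / (4π²))^(1/3) m
a ≈ 9.018e+06 m = 9.018 × 10^6 m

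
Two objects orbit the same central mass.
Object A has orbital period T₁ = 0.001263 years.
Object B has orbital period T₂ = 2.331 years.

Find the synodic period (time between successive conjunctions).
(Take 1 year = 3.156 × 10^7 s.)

Convert to SI: T₁ = 0.001263 years = 39860.3 s; T₂ = 2.331 years = 7.35664e+07 s.
T_syn = |T₁ · T₂ / (T₁ − T₂)|.
T_syn = |39860.3 · 7.35664e+07 / (39860.3 − 7.35664e+07)| s ≈ 3.988e+04 s = 0.001264 years.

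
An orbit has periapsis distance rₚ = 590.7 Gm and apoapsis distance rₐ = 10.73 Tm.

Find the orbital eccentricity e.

Convert to SI: rₚ = 590.7 Gm = 5.907e+11 m; rₐ = 10.73 Tm = 1.073e+13 m.
e = (rₐ − rₚ) / (rₐ + rₚ).
e = (1.073e+13 − 5.907e+11) / (1.073e+13 + 5.907e+11) = 1.01393e+13 / 1.13207e+13 ≈ 0.8956.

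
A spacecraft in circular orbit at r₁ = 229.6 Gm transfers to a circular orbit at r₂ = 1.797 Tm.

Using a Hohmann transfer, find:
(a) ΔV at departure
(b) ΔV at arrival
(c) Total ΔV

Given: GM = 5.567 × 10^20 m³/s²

Convert to SI: r₁ = 229.6 Gm = 2.296e+11 m; r₂ = 1.797 Tm = 1.797e+12 m.
Transfer semi-major axis: a_t = (r₁ + r₂)/2 = (2.296e+11 + 1.797e+12)/2 = 1.0133e+12 m.
Circular speeds: v₁ = √(GM/r₁) = 49240.8 m/s, v₂ = √(GM/r₂) = 17601 m/s.
Transfer speeds (vis-viva v² = GM(2/r − 1/a_t)): v₁ᵗ = 65573.7 m/s, v₂ᵗ = 8378.25 m/s.
(a) ΔV₁ = |v₁ᵗ − v₁| ≈ 1.633e+04 m/s = 16.33 km/s.
(b) ΔV₂ = |v₂ − v₂ᵗ| ≈ 9223 m/s = 9.223 km/s.
(c) ΔV_total = ΔV₁ + ΔV₂ ≈ 2.556e+04 m/s = 25.56 km/s.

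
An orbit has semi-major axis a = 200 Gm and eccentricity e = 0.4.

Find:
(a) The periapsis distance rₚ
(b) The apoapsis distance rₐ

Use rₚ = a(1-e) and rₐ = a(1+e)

Convert to SI: a = 200 Gm = 2e+11 m.
(a) rₚ = a(1 − e) = 2e+11 · (1 − 0.4) = 2e+11 · 0.6 ≈ 1.2e+11 m = 120 Gm.
(b) rₐ = a(1 + e) = 2e+11 · (1 + 0.4) = 2e+11 · 1.4 ≈ 2.8e+11 m = 280 Gm.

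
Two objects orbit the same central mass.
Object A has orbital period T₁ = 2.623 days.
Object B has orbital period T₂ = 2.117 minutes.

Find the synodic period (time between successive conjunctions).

Convert to SI: T₁ = 2.623 days = 226627 s; T₂ = 2.117 minutes = 127.02 s.
T_syn = |T₁ · T₂ / (T₁ − T₂)|.
T_syn = |226627 · 127.02 / (226627 − 127.02)| s ≈ 127.1 s = 2.118 minutes.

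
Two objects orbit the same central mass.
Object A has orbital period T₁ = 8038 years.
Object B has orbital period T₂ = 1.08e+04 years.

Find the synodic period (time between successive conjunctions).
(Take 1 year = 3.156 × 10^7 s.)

Convert to SI: T₁ = 8038 years = 2.53679e+11 s; T₂ = 1.08e+04 years = 3.40848e+11 s.
T_syn = |T₁ · T₂ / (T₁ − T₂)|.
T_syn = |2.53679e+11 · 3.40848e+11 / (2.53679e+11 − 3.40848e+11)| s ≈ 9.919e+11 s = 3.143e+04 years.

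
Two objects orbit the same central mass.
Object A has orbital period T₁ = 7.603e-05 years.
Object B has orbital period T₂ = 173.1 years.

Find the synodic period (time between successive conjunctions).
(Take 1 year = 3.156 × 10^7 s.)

Convert to SI: T₁ = 7.603e-05 years = 2399.51 s; T₂ = 173.1 years = 5.46304e+09 s.
T_syn = |T₁ · T₂ / (T₁ − T₂)|.
T_syn = |2399.51 · 5.46304e+09 / (2399.51 − 5.46304e+09)| s ≈ 2400 s = 7.603e-05 years.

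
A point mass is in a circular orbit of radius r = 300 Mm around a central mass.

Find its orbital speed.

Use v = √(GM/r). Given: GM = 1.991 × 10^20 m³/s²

Convert to SI: r = 300 Mm = 3e+08 m.
For a circular orbit, gravity supplies the centripetal force, so v = √(GM / r).
v = √(1.991e+20 / 3e+08) m/s ≈ 8.147e+05 m/s = 814.7 km/s.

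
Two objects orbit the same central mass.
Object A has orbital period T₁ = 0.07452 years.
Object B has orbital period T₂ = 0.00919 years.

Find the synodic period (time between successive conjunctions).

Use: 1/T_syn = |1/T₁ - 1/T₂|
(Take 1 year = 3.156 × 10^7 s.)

Convert to SI: T₁ = 0.07452 years = 2.35185e+06 s; T₂ = 0.00919 years = 290036 s.
T_syn = |T₁ · T₂ / (T₁ − T₂)|.
T_syn = |2.35185e+06 · 290036 / (2.35185e+06 − 290036)| s ≈ 3.308e+05 s = 0.01048 years.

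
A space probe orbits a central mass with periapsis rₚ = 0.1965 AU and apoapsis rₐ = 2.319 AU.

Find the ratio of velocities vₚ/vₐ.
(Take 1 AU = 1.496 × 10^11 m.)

Convert to SI: rₚ = 0.1965 AU = 2.93964e+10 m; rₐ = 2.319 AU = 3.46922e+11 m.
Conservation of angular momentum gives rₚvₚ = rₐvₐ, so vₚ/vₐ = rₐ/rₚ.
vₚ/vₐ = 3.46922e+11 / 2.93964e+10 ≈ 11.8.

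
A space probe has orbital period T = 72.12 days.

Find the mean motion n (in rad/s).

Convert to SI: T = 72.12 days = 6.23117e+06 s.
n = 2π / T.
n = 2π / 6.23117e+06 s ≈ 1.008e-06 rad/s.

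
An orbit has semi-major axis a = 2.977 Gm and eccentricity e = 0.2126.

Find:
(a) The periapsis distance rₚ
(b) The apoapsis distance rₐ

Convert to SI: a = 2.977 Gm = 2.977e+09 m.
(a) rₚ = a(1 − e) = 2.977e+09 · (1 − 0.2126) = 2.977e+09 · 0.7874 ≈ 2.344e+09 m = 2.344 Gm.
(b) rₐ = a(1 + e) = 2.977e+09 · (1 + 0.2126) = 2.977e+09 · 1.2126 ≈ 3.61e+09 m = 3.61 Gm.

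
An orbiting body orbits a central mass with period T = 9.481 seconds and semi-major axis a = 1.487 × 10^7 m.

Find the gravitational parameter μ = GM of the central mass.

GM = 4π² · a³ / T².
GM = 4π² · (1.487e+07)³ / (9.481)² m³/s² ≈ 1.444e+21 m³/s² = 1.444 × 10^21 m³/s².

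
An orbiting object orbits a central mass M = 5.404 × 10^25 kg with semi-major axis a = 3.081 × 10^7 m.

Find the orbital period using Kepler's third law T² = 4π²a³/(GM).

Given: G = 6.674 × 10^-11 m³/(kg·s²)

GM = G · M = 6.674e-11 · 5.404e+25 = 3.60663e+15 m³/s².
Kepler's third law: T = 2π √(a³ / GM).
Substituting a = 3.081e+07 m and GM = 3.60663e+15 m³/s²:
T = 2π √((3.081e+07)³ / 3.60663e+15) s
T ≈ 1.789e+04 s = 4.97 hours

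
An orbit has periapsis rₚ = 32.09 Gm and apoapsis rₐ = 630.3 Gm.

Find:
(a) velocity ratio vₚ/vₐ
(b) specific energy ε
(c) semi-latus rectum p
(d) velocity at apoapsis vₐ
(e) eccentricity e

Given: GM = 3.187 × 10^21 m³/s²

Convert to SI: rₚ = 32.09 Gm = 3.209e+10 m; rₐ = 630.3 Gm = 6.303e+11 m.
(a) Conservation of angular momentum (rₚvₚ = rₐvₐ) gives vₚ/vₐ = rₐ/rₚ = 6.303e+11/3.209e+10 ≈ 19.64
(b) With a = (rₚ + rₐ)/2 = 3.31195e+11 m, ε = −GM/(2a) = −3.187e+21/(2 · 3.31195e+11) J/kg ≈ -4.811e+09 J/kg
(c) From a = (rₚ + rₐ)/2 = 3.31195e+11 m and e = (rₐ − rₚ)/(rₐ + rₚ) = 0.903108, p = a(1 − e²) = 3.31195e+11 · (1 − (0.903108)²) ≈ 6.107e+10 m
(d) With a = (rₚ + rₐ)/2 = 3.31195e+11 m, vₐ = √(GM (2/rₐ − 1/a)) = √(3.187e+21 · (2/6.303e+11 − 1/3.31195e+11)) m/s ≈ 2.213e+04 m/s
(e) e = (rₐ − rₚ)/(rₐ + rₚ) = (6.303e+11 − 3.209e+10)/(6.303e+11 + 3.209e+10) ≈ 0.9031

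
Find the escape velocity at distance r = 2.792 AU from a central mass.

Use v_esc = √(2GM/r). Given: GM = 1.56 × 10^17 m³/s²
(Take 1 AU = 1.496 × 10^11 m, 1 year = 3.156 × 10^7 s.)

Convert to SI: r = 2.792 AU = 4.17683e+11 m.
Escape velocity comes from setting total energy to zero: ½v² − GM/r = 0 ⇒ v_esc = √(2GM / r).
v_esc = √(2 · 1.56e+17 / 4.17683e+11) m/s ≈ 864.3 m/s = 0.1823 AU/year.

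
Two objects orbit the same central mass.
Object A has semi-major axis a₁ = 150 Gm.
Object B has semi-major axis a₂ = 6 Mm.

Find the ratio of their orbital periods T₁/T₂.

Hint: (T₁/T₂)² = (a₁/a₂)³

Convert to SI: a₁ = 150 Gm = 1.5e+11 m; a₂ = 6 Mm = 6e+06 m.
From Kepler's third law, (T₁/T₂)² = (a₁/a₂)³, so T₁/T₂ = (a₁/a₂)^(3/2).
a₁/a₂ = 1.5e+11 / 6e+06 = 25000.
T₁/T₂ = (25000)^(3/2) ≈ 3.953e+06.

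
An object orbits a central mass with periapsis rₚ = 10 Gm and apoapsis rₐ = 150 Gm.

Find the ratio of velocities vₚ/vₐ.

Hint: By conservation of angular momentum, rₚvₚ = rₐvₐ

Convert to SI: rₚ = 10 Gm = 1e+10 m; rₐ = 150 Gm = 1.5e+11 m.
Conservation of angular momentum gives rₚvₚ = rₐvₐ, so vₚ/vₐ = rₐ/rₚ.
vₚ/vₐ = 1.5e+11 / 1e+10 ≈ 15.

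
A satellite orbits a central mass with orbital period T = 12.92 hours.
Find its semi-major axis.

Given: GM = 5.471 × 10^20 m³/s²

Convert to SI: T = 12.92 hours = 46512 s.
Invert Kepler's third law: a = (GM · T² / (4π²))^(1/3).
Substituting T = 46512 s and GM = 5.471e+20 m³/s²:
a = (5.471e+20 · (46512)² / (4π²))^(1/3) m
a ≈ 3.107e+09 m = 3.107 × 10^9 m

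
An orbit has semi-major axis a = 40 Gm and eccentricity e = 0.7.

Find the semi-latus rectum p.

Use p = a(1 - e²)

Convert to SI: a = 40 Gm = 4e+10 m.
p = a (1 − e²).
p = 4e+10 · (1 − (0.7)²) = 4e+10 · 0.51 ≈ 2.04e+10 m = 20.4 Gm.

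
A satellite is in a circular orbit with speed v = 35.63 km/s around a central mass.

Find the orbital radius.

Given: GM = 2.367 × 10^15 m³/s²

Convert to SI: v = 35.63 km/s = 35630 m/s.
For a circular orbit, v² = GM / r, so r = GM / v².
r = 2.367e+15 / (35630)² m ≈ 1.865e+06 m = 1.865 × 10^6 m.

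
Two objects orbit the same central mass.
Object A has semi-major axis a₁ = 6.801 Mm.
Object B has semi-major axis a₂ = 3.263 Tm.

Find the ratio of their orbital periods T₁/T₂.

Convert to SI: a₁ = 6.801 Mm = 6.801e+06 m; a₂ = 3.263 Tm = 3.263e+12 m.
From Kepler's third law, (T₁/T₂)² = (a₁/a₂)³, so T₁/T₂ = (a₁/a₂)^(3/2).
a₁/a₂ = 6.801e+06 / 3.263e+12 = 2.08428e-06.
T₁/T₂ = (2.08428e-06)^(3/2) ≈ 3.009e-09.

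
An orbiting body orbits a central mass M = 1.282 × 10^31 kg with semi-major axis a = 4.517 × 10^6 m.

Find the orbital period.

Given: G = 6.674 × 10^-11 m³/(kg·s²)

GM = G · M = 6.674e-11 · 1.282e+31 = 8.55607e+20 m³/s².
Kepler's third law: T = 2π √(a³ / GM).
Substituting a = 4.517e+06 m and GM = 8.55607e+20 m³/s²:
T = 2π √((4.517e+06)³ / 8.55607e+20) s
T ≈ 2.062 s = 2.062 seconds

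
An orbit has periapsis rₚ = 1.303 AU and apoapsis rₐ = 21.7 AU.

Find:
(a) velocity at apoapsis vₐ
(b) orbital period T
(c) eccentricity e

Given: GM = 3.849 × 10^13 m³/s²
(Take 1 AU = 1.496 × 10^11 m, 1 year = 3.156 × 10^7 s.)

Convert to SI: rₚ = 1.303 AU = 1.94929e+11 m; rₐ = 21.7 AU = 3.24632e+12 m.
(a) With a = (rₚ + rₐ)/2 = 1.72062e+12 m, vₐ = √(GM (2/rₐ − 1/a)) = √(3.849e+13 · (2/3.24632e+12 − 1/1.72062e+12)) m/s ≈ 1.159 m/s
(b) With a = (rₚ + rₐ)/2 = 1.72062e+12 m, T = 2π √(a³/GM) = 2π √((1.72062e+12)³/3.849e+13) s ≈ 2.286e+12 s
(c) e = (rₐ − rₚ)/(rₐ + rₚ) = (3.24632e+12 − 1.94929e+11)/(3.24632e+12 + 1.94929e+11) ≈ 0.8867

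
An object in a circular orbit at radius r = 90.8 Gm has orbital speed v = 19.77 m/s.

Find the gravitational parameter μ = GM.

Convert to SI: r = 90.8 Gm = 9.08e+10 m.
For a circular orbit v² = GM/r, so GM = v² · r.
GM = (19.77)² · 9.08e+10 m³/s² ≈ 3.549e+13 m³/s² = 3.549 × 10^13 m³/s².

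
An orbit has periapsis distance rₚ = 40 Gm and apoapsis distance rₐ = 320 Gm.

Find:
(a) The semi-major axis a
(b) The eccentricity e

Convert to SI: rₚ = 40 Gm = 4e+10 m; rₐ = 320 Gm = 3.2e+11 m.
(a) a = (rₚ + rₐ) / 2 = (4e+10 + 3.2e+11) / 2 ≈ 1.8e+11 m = 180 Gm.
(b) e = (rₐ − rₚ) / (rₐ + rₚ) = (3.2e+11 − 4e+10) / (3.2e+11 + 4e+10) ≈ 0.7778.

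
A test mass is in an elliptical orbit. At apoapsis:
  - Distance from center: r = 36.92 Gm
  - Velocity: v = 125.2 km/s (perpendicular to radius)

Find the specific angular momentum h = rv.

Convert to SI: r = 36.92 Gm = 3.692e+10 m; v = 125.2 km/s = 125200 m/s.
With v perpendicular to r, h = r · v.
h = 3.692e+10 · 125200 m²/s ≈ 4.622e+15 m²/s.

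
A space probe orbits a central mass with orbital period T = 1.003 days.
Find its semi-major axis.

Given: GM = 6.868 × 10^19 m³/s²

Convert to SI: T = 1.003 days = 86659.2 s.
Invert Kepler's third law: a = (GM · T² / (4π²))^(1/3).
Substituting T = 86659.2 s and GM = 6.868e+19 m³/s²:
a = (6.868e+19 · (86659.2)² / (4π²))^(1/3) m
a ≈ 2.355e+09 m = 2.355 Gm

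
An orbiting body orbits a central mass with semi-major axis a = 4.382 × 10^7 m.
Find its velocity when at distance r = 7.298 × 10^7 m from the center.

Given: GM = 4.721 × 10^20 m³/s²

Vis-viva: v = √(GM · (2/r − 1/a)).
2/r − 1/a = 2/7.298e+07 − 1/4.382e+07 = 4.58414e-09 m⁻¹.
v = √(4.721e+20 · 4.58414e-09) m/s ≈ 1.471e+06 m/s = 1471 km/s.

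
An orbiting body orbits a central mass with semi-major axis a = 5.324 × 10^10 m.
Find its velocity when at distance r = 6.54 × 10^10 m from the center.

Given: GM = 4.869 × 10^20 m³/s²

Vis-viva: v = √(GM · (2/r − 1/a)).
2/r − 1/a = 2/6.54e+10 − 1/5.324e+10 = 1.17982e-11 m⁻¹.
v = √(4.869e+20 · 1.17982e-11) m/s ≈ 7.579e+04 m/s = 75.79 km/s.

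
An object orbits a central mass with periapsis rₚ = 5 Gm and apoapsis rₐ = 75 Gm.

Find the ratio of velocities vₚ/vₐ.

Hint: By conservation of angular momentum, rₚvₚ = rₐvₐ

Convert to SI: rₚ = 5 Gm = 5e+09 m; rₐ = 75 Gm = 7.5e+10 m.
Conservation of angular momentum gives rₚvₚ = rₐvₐ, so vₚ/vₐ = rₐ/rₚ.
vₚ/vₐ = 7.5e+10 / 5e+09 ≈ 15.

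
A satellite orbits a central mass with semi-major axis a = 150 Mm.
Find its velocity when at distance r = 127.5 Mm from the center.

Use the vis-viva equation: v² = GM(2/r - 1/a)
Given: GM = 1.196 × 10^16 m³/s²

Convert to SI: a = 150 Mm = 1.5e+08 m; r = 127.5 Mm = 1.275e+08 m.
Vis-viva: v = √(GM · (2/r − 1/a)).
2/r − 1/a = 2/1.275e+08 − 1/1.5e+08 = 9.01961e-09 m⁻¹.
v = √(1.196e+16 · 9.01961e-09) m/s ≈ 1.039e+04 m/s = 10.39 km/s.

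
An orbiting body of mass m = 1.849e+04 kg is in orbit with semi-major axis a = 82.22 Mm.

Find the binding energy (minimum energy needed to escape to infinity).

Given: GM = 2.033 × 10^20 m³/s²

Convert to SI: a = 82.22 Mm = 8.222e+07 m.
Total orbital energy is E = −GMm/(2a); binding energy is E_bind = −E = GMm/(2a).
E_bind = 2.033e+20 · 1.849e+04 / (2 · 8.222e+07) J ≈ 2.286e+16 J = 22.86 PJ.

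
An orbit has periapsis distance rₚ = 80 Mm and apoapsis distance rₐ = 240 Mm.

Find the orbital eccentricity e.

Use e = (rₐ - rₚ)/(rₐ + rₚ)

Convert to SI: rₚ = 80 Mm = 8e+07 m; rₐ = 240 Mm = 2.4e+08 m.
e = (rₐ − rₚ) / (rₐ + rₚ).
e = (2.4e+08 − 8e+07) / (2.4e+08 + 8e+07) = 1.6e+08 / 3.2e+08 ≈ 0.5.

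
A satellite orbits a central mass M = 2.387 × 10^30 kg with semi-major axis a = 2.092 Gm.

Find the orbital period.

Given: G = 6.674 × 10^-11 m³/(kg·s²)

Convert to SI: a = 2.092 Gm = 2.092e+09 m.
GM = G · M = 6.674e-11 · 2.387e+30 = 1.59308e+20 m³/s².
Kepler's third law: T = 2π √(a³ / GM).
Substituting a = 2.092e+09 m and GM = 1.59308e+20 m³/s²:
T = 2π √((2.092e+09)³ / 1.59308e+20) s
T ≈ 4.763e+04 s = 13.23 hours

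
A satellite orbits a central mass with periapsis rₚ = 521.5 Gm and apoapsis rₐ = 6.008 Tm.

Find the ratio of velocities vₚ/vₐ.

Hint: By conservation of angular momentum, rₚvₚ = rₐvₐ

Convert to SI: rₚ = 521.5 Gm = 5.215e+11 m; rₐ = 6.008 Tm = 6.008e+12 m.
Conservation of angular momentum gives rₚvₚ = rₐvₐ, so vₚ/vₐ = rₐ/rₚ.
vₚ/vₐ = 6.008e+12 / 5.215e+11 ≈ 11.52.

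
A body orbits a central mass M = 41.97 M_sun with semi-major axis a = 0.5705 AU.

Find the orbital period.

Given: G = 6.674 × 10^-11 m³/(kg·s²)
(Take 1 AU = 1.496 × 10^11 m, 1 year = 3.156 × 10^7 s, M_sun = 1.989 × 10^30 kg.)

Convert to SI: a = 0.5705 AU = 8.53468e+10 m; M = 41.97 M_sun = 8.34783e+31 kg.
GM = G · M = 6.674e-11 · 8.34783e+31 = 5.57134e+21 m³/s².
Kepler's third law: T = 2π √(a³ / GM).
Substituting a = 8.53468e+10 m and GM = 5.57134e+21 m³/s²:
T = 2π √((8.53468e+10)³ / 5.57134e+21) s
T ≈ 2.099e+06 s = 0.0665 years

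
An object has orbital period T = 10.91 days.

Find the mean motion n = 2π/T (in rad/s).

Convert to SI: T = 10.91 days = 942624 s.
n = 2π / T.
n = 2π / 942624 s ≈ 6.666e-06 rad/s.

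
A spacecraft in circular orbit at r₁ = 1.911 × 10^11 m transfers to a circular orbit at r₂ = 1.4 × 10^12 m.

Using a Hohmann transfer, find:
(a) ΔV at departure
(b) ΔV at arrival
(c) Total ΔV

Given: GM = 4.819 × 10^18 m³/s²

Transfer semi-major axis: a_t = (r₁ + r₂)/2 = (1.911e+11 + 1.4e+12)/2 = 7.9555e+11 m.
Circular speeds: v₁ = √(GM/r₁) = 5021.67 m/s, v₂ = √(GM/r₂) = 1855.3 m/s.
Transfer speeds (vis-viva v² = GM(2/r − 1/a_t)): v₁ᵗ = 6661.6 m/s, v₂ᵗ = 909.308 m/s.
(a) ΔV₁ = |v₁ᵗ − v₁| ≈ 1640 m/s = 1.64 km/s.
(b) ΔV₂ = |v₂ − v₂ᵗ| ≈ 946 m/s = 946 m/s.
(c) ΔV_total = ΔV₁ + ΔV₂ ≈ 2586 m/s = 2.586 km/s.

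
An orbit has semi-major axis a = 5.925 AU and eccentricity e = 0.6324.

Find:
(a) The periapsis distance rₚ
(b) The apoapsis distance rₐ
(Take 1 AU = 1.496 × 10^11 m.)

Convert to SI: a = 5.925 AU = 8.8638e+11 m.
(a) rₚ = a(1 − e) = 8.8638e+11 · (1 − 0.6324) = 8.8638e+11 · 0.3676 ≈ 3.258e+11 m = 2.178 AU.
(b) rₐ = a(1 + e) = 8.8638e+11 · (1 + 0.6324) = 8.8638e+11 · 1.6324 ≈ 1.447e+12 m = 9.672 AU.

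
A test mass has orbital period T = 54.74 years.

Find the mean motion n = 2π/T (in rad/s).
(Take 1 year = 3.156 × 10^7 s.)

Convert to SI: T = 54.74 years = 1.72759e+09 s.
n = 2π / T.
n = 2π / 1.72759e+09 s ≈ 3.637e-09 rad/s.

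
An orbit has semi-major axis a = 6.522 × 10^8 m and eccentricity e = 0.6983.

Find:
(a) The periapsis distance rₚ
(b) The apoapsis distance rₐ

(a) rₚ = a(1 − e) = 6.522e+08 · (1 − 0.6983) = 6.522e+08 · 0.3017 ≈ 1.968e+08 m = 1.968 × 10^8 m.
(b) rₐ = a(1 + e) = 6.522e+08 · (1 + 0.6983) = 6.522e+08 · 1.6983 ≈ 1.108e+09 m = 1.108 × 10^9 m.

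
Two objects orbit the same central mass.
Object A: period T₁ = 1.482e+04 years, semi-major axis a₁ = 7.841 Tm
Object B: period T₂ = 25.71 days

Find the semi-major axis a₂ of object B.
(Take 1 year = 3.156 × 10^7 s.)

Convert to SI: T₁ = 1.482e+04 years = 4.67719e+11 s; a₁ = 7.841 Tm = 7.841e+12 m; T₂ = 25.71 days = 2.22134e+06 s.
Kepler's third law: (T₁/T₂)² = (a₁/a₂)³ ⇒ a₂ = a₁ · (T₂/T₁)^(2/3).
T₂/T₁ = 2.22134e+06 / 4.67719e+11 = 4.74931e-06.
a₂ = 7.841e+12 · (4.74931e-06)^(2/3) m ≈ 2.215e+09 m = 2.215 Gm.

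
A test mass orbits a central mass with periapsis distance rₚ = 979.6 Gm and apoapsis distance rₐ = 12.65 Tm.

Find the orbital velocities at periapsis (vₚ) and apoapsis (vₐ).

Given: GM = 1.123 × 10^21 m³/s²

Convert to SI: rₚ = 979.6 Gm = 9.796e+11 m; rₐ = 12.65 Tm = 1.265e+13 m.
Use the vis-viva equation v² = GM(2/r − 1/a) with a = (rₚ + rₐ)/2 = (9.796e+11 + 1.265e+13)/2 = 6.8148e+12 m.
vₚ = √(GM · (2/rₚ − 1/a)) = √(1.123e+21 · (2/9.796e+11 − 1/6.8148e+12)) m/s ≈ 4.613e+04 m/s = 46.13 km/s.
vₐ = √(GM · (2/rₐ − 1/a)) = √(1.123e+21 · (2/1.265e+13 − 1/6.8148e+12)) m/s ≈ 3572 m/s = 3.572 km/s.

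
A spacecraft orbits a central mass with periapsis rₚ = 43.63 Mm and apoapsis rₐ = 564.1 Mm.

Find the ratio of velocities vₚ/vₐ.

Convert to SI: rₚ = 43.63 Mm = 4.363e+07 m; rₐ = 564.1 Mm = 5.641e+08 m.
Conservation of angular momentum gives rₚvₚ = rₐvₐ, so vₚ/vₐ = rₐ/rₚ.
vₚ/vₐ = 5.641e+08 / 4.363e+07 ≈ 12.93.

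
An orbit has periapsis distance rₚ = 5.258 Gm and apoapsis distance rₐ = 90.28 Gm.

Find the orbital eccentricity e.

Convert to SI: rₚ = 5.258 Gm = 5.258e+09 m; rₐ = 90.28 Gm = 9.028e+10 m.
e = (rₐ − rₚ) / (rₐ + rₚ).
e = (9.028e+10 − 5.258e+09) / (9.028e+10 + 5.258e+09) = 8.5022e+10 / 9.5538e+10 ≈ 0.8899.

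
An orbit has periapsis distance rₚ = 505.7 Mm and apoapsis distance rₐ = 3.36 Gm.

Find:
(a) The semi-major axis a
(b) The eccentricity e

Convert to SI: rₚ = 505.7 Mm = 5.057e+08 m; rₐ = 3.36 Gm = 3.36e+09 m.
(a) a = (rₚ + rₐ) / 2 = (5.057e+08 + 3.36e+09) / 2 ≈ 1.933e+09 m = 1.933 Gm.
(b) e = (rₐ − rₚ) / (rₐ + rₚ) = (3.36e+09 − 5.057e+08) / (3.36e+09 + 5.057e+08) ≈ 0.7384.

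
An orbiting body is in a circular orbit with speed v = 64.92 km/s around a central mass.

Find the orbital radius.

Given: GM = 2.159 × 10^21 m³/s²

Convert to SI: v = 64.92 km/s = 64920 m/s.
For a circular orbit, v² = GM / r, so r = GM / v².
r = 2.159e+21 / (64920)² m ≈ 5.123e+11 m = 512.3 Gm.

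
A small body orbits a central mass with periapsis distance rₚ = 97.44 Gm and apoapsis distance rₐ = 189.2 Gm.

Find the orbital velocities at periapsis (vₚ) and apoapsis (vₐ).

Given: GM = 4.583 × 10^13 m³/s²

Convert to SI: rₚ = 97.44 Gm = 9.744e+10 m; rₐ = 189.2 Gm = 1.892e+11 m.
Use the vis-viva equation v² = GM(2/r − 1/a) with a = (rₚ + rₐ)/2 = (9.744e+10 + 1.892e+11)/2 = 1.4332e+11 m.
vₚ = √(GM · (2/rₚ − 1/a)) = √(4.583e+13 · (2/9.744e+10 − 1/1.4332e+11)) m/s ≈ 24.92 m/s = 24.92 m/s.
vₐ = √(GM · (2/rₐ − 1/a)) = √(4.583e+13 · (2/1.892e+11 − 1/1.4332e+11)) m/s ≈ 12.83 m/s = 12.83 m/s.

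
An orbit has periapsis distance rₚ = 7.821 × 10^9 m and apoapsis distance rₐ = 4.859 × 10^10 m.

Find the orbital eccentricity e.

e = (rₐ − rₚ) / (rₐ + rₚ).
e = (4.859e+10 − 7.821e+09) / (4.859e+10 + 7.821e+09) = 4.0769e+10 / 5.6411e+10 ≈ 0.7227.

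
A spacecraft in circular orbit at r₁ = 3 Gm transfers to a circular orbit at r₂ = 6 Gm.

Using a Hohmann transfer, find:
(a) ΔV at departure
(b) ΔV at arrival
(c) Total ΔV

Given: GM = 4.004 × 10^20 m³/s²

Convert to SI: r₁ = 3 Gm = 3e+09 m; r₂ = 6 Gm = 6e+09 m.
Transfer semi-major axis: a_t = (r₁ + r₂)/2 = (3e+09 + 6e+09)/2 = 4.5e+09 m.
Circular speeds: v₁ = √(GM/r₁) = 365331 m/s, v₂ = √(GM/r₂) = 258328 m/s.
Transfer speeds (vis-viva v² = GM(2/r − 1/a_t)): v₁ᵗ = 421848 m/s, v₂ᵗ = 210924 m/s.
(a) ΔV₁ = |v₁ᵗ − v₁| ≈ 5.652e+04 m/s = 56.52 km/s.
(b) ΔV₂ = |v₂ − v₂ᵗ| ≈ 4.74e+04 m/s = 47.4 km/s.
(c) ΔV_total = ΔV₁ + ΔV₂ ≈ 1.039e+05 m/s = 103.9 km/s.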